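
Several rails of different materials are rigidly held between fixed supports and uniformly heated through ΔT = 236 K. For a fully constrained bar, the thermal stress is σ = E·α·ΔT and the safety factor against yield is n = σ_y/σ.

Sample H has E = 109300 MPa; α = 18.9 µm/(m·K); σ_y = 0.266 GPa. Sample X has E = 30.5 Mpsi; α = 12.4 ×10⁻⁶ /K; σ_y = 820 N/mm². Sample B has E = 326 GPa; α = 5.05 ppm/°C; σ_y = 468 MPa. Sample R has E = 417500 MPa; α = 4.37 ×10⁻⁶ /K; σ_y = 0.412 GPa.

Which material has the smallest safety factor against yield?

sample H

In consistent units (E in GPa, α in ×10⁻⁶/K, σ_y in MPa):
  sample H: E = 109.3, α = 18.9, σ_y = 266.0 → σ = 488 MPa, n = 0.546
  sample X: E = 210.3, α = 12.4, σ_y = 820.0 → σ = 615 MPa, n = 1.33
  sample B: E = 326.0, α = 5.05, σ_y = 468.0 → σ = 389 MPa, n = 1.20
  sample R: E = 417.5, α = 4.37, σ_y = 412.0 → σ = 431 MPa, n = 0.957
The minimum is sample H at n = 0.546.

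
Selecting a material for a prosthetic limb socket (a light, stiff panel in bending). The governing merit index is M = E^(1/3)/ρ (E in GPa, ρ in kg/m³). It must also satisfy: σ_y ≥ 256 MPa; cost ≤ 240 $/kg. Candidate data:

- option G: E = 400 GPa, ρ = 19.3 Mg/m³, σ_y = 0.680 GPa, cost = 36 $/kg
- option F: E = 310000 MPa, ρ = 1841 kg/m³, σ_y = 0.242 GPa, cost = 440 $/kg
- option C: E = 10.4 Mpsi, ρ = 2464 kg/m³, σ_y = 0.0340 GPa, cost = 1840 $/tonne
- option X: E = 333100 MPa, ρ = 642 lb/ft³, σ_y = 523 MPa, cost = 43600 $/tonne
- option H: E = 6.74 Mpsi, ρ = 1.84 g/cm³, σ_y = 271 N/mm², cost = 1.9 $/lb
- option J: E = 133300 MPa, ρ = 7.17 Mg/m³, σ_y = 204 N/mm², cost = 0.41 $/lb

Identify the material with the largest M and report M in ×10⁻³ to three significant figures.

option H, M = 1.95×10⁻³

Screen on constraints: σ_y ≥ 256 MPa; cost ≤ 240 $/kg. Survivors: option G, option X, option H.
Normalizing units and computing the index:
  option G: E = 400.0 GPa, ρ = 19300 kg/m³
  option X: E = 333.1 GPa, ρ = 10280 kg/m³
  option H: E = 46.47 GPa, ρ = 1840 kg/m³
  option H: M = 1.95×10⁻³
  option X: M = 0.674×10⁻³
  option G: M = 0.382×10⁻³
Option H has the largest M.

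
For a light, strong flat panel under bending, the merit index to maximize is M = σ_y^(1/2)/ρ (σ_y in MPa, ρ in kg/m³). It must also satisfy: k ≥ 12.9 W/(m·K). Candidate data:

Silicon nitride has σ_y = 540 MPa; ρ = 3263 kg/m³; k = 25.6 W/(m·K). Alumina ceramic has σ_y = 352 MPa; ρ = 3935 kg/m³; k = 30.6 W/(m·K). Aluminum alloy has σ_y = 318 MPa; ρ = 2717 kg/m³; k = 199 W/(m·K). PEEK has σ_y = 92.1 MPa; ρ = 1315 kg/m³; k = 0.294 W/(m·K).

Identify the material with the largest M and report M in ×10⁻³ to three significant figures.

Screen on constraints: k ≥ 12.9 W/(m·K). Survivors: silicon nitride, alumina ceramic, aluminum alloy.
Per-candidate index values:
  silicon nitride: M = 7.12×10⁻³
  aluminum alloy: M = 6.56×10⁻³
  alumina ceramic: M = 4.77×10⁻³
Highest index: silicon nitride.

silicon nitride, M = 7.12×10⁻³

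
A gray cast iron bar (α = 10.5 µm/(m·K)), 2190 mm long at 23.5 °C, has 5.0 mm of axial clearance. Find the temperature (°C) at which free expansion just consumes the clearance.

241 °C

α·L₀·ΔT = 5.0 mm ⇒ ΔT = 5.0 / (10.5×10⁻⁶ × 2190.0) = 217.4 K.
T = 23.5 + 217.4 = 240.9 °C.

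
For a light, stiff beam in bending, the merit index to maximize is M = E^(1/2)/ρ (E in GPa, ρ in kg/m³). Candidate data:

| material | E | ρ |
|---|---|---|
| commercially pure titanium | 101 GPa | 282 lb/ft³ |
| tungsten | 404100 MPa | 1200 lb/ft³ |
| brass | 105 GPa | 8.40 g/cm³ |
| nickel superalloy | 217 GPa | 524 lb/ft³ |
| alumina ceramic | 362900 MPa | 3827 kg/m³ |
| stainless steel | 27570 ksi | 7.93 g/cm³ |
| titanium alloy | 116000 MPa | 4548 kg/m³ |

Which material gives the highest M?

Normalizing units and computing the index:
  commercially pure titanium: E = 101.0 GPa, ρ = 4517 kg/m³
  tungsten: E = 404.1 GPa, ρ = 19220 kg/m³
  brass: E = 105.0 GPa, ρ = 8400 kg/m³
  nickel superalloy: E = 217.0 GPa, ρ = 8394 kg/m³
  alumina ceramic: E = 362.9 GPa, ρ = 3827 kg/m³
  stainless steel: E = 190.1 GPa, ρ = 7930 kg/m³
  titanium alloy: E = 116.0 GPa, ρ = 4548 kg/m³
  alumina ceramic: M = 4.98×10⁻³
  titanium alloy: M = 2.37×10⁻³
  commercially pure titanium: M = 2.22×10⁻³
  nickel superalloy: M = 1.76×10⁻³
  stainless steel: M = 1.74×10⁻³
  brass: M = 1.22×10⁻³
  tungsten: M = 1.05×10⁻³
The maximum is for alumina ceramic.

alumina ceramic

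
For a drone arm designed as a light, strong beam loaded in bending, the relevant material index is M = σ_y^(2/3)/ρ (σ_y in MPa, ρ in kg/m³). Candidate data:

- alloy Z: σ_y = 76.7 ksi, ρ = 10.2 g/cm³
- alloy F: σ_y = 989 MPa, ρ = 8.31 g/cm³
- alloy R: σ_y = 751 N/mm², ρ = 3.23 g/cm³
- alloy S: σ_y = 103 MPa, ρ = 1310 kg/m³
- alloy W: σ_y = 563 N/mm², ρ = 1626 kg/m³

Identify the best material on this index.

Convert each candidate to consistent units, then evaluate M:
  alloy Z: σ_y = 528.8 MPa, ρ = 10200 kg/m³
  alloy F: σ_y = 989.0 MPa, ρ = 8310 kg/m³
  alloy R: σ_y = 751.0 MPa, ρ = 3230 kg/m³
  alloy S: σ_y = 103.0 MPa, ρ = 1310 kg/m³
  alloy W: σ_y = 563.0 MPa, ρ = 1626 kg/m³
  alloy W: M = 41.9×10⁻³
  alloy R: M = 25.6×10⁻³
  alloy S: M = 16.8×10⁻³
  alloy F: M = 11.9×10⁻³
  alloy Z: M = 6.41×10⁻³
Highest index: alloy W.

alloy W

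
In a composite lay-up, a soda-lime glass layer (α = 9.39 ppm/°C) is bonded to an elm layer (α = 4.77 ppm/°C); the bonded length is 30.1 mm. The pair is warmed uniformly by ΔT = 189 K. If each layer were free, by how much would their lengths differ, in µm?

26.3 µm

Δα = |9.39 − 4.77|×10⁻⁶/K = 4.62×10⁻⁶/K.
ΔL_mismatch = Δα·L·ΔT = 4.62×10⁻⁶ × 30.1 mm × 189.0 K = 26.3 µm.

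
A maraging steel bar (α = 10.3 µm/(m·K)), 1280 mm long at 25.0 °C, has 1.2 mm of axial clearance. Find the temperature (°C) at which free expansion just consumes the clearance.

α·L₀·ΔT = 1.2 mm ⇒ ΔT = 1.2 / (10.3×10⁻⁶ × 1280.0) = 91.02 K.
T = 25.0 + 91.02 = 116.0 °C.

116 °C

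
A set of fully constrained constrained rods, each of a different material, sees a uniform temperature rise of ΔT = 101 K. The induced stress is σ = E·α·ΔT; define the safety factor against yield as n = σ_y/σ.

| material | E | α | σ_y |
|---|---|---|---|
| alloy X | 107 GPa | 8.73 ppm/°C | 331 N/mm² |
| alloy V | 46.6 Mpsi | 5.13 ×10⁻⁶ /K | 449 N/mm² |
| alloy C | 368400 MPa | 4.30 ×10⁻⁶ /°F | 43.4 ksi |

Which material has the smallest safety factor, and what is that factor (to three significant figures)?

Converting E to GPa, α to ×10⁻⁶/K, σ_y to MPa, then σ and n for each:
  alloy X: E = 107.0, α = 8.73, σ_y = 331.0 → σ = 94.3 MPa, n = 3.51
  alloy V: E = 321.3, α = 5.13, σ_y = 449.0 → σ = 166 MPa, n = 2.70
  alloy C: E = 368.4, α = 7.74, σ_y = 299.2 → σ = 288 MPa, n = 1.04
Smallest n: alloy C with n = 1.04.

alloy C, n = 1.04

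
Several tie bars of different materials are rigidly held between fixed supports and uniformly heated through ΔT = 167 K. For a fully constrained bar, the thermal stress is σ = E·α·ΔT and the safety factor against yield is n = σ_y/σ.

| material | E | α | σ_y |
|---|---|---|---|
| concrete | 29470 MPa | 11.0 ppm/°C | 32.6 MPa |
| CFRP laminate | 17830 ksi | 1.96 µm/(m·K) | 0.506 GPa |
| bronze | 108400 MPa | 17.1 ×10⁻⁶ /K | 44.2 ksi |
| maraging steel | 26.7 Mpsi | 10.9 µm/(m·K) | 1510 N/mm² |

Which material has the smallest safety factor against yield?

concrete

With everything in SI (GPa, ×10⁻⁶/K, MPa):
  concrete: E = 29.47, α = 11.0, σ_y = 32.60 → σ = 54.1 MPa, n = 0.602
  CFRP laminate: E = 122.9, α = 1.96, σ_y = 506.0 → σ = 40.2 MPa, n = 12.6
  bronze: E = 108.4, α = 17.1, σ_y = 304.7 → σ = 310 MPa, n = 0.984
  maraging steel: E = 184.1, α = 10.9, σ_y = 1510 → σ = 335 MPa, n = 4.51
Smallest n: concrete with n = 0.602.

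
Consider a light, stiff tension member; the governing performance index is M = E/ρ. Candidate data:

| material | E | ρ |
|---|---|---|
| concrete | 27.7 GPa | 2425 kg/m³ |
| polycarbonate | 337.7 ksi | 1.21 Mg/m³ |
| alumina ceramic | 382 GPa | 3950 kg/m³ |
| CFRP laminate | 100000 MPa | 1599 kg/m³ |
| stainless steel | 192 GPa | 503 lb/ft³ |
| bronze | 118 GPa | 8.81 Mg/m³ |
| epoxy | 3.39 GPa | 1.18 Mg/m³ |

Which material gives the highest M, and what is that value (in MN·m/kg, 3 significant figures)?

Convert each candidate to consistent units, then evaluate M:
  concrete: E = 27.70 GPa, ρ = 2425 kg/m³
  polycarbonate: E = 2.328 GPa, ρ = 1210 kg/m³
  alumina ceramic: E = 382.0 GPa, ρ = 3950 kg/m³
  CFRP laminate: E = 100.0 GPa, ρ = 1599 kg/m³
  stainless steel: E = 192.0 GPa, ρ = 8057 kg/m³
  bronze: E = 118.0 GPa, ρ = 8810 kg/m³
  epoxy: E = 3.390 GPa, ρ = 1180 kg/m³
  alumina ceramic: M = 96.7 MN·m/kg
  CFRP laminate: M = 62.5 MN·m/kg
  stainless steel: M = 23.8 MN·m/kg
  bronze: M = 13.4 MN·m/kg
  concrete: M = 11.4 MN·m/kg
  epoxy: M = 2.87 MN·m/kg
  polycarbonate: M = 1.92 MN·m/kg
The maximum is for alumina ceramic.

alumina ceramic, M = 96.7 MN·m/kg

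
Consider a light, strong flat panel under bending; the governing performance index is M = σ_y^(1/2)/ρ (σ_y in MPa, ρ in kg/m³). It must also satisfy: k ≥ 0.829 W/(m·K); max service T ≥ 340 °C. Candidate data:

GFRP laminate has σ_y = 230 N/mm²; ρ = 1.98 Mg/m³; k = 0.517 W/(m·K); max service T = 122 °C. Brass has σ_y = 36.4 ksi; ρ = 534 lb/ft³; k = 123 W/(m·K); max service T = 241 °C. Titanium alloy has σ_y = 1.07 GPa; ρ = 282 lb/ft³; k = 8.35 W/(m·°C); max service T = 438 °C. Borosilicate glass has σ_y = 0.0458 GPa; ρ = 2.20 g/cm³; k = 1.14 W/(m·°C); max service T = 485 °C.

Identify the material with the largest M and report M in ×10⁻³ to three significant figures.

Screen on constraints: k ≥ 0.829 W/(m·K); max service T ≥ 340 °C. Survivors: titanium alloy, borosilicate glass.
Putting every candidate on a common basis:
  titanium alloy: σ_y = 1070 MPa, ρ = 4517 kg/m³
  borosilicate glass: σ_y = 45.80 MPa, ρ = 2200 kg/m³
  titanium alloy: M = 7.24×10⁻³
  borosilicate glass: M = 3.08×10⁻³
Titanium alloy ranks first.

titanium alloy, M = 7.24×10⁻³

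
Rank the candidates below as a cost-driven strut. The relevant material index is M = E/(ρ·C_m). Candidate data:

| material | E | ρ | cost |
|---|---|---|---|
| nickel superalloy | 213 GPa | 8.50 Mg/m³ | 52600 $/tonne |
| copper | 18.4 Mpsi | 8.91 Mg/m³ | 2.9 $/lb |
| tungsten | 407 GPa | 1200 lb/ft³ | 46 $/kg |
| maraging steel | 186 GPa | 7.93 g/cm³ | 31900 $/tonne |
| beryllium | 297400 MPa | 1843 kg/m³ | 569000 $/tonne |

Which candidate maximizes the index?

copper

After converting to SI:
  nickel superalloy: E = 213.0 GPa, ρ = 8500 kg/m³, cost = 52.60 $/kg
  copper: E = 126.9 GPa, ρ = 8910 kg/m³, cost = 6.393 $/kg
  tungsten: E = 407.0 GPa, ρ = 19220 kg/m³, cost = 46.00 $/kg
  maraging steel: E = 186.0 GPa, ρ = 7930 kg/m³, cost = 31.90 $/kg
  beryllium: E = 297.4 GPa, ρ = 1843 kg/m³, cost = 569.0 $/kg
  copper: M = 2.23 MN·m per $
  maraging steel: M = 0.735 MN·m per $
  nickel superalloy: M = 0.476 MN·m per $
  tungsten: M = 0.460 MN·m per $
  beryllium: M = 0.284 MN·m per $
Copper has the largest M.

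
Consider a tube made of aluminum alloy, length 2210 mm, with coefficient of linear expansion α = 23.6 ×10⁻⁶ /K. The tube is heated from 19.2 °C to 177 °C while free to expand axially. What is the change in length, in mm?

8.23 mm

ΔT = 177 − 19.2 = 157.8 K.
ΔL = α·L₀·ΔT = 23.6×10⁻⁶ × 2210 mm × 157.8 K = 8.23 mm.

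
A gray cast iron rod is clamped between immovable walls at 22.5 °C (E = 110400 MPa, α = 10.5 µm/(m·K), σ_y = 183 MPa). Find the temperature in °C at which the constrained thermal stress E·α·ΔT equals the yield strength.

E = 110400 MPa = 110.4 GPa.
E·α·ΔT = 183.0 MPa ⇒ ΔT = 183.0 / (110.4×10³ × 10.5×10⁻⁶) = 157.9 K.
T = 22.5 + 157.9 = 180.4 °C.

180 °C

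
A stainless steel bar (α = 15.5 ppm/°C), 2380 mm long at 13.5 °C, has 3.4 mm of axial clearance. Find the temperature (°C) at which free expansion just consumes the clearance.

α·L₀·ΔT = 3.4 mm ⇒ ΔT = 3.4 / (15.5×10⁻⁶ × 2380.0) = 92.17 K.
T = 13.5 + 92.17 = 105.7 °C.

106 °C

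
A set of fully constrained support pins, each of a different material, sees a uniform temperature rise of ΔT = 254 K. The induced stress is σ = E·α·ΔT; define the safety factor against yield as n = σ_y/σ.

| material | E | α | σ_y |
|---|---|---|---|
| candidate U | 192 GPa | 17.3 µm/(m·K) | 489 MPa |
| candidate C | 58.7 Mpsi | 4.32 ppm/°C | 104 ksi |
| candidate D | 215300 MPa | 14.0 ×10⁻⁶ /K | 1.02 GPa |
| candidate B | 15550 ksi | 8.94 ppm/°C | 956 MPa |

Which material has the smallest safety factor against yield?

candidate U

In consistent units (E in GPa, α in ×10⁻⁶/K, σ_y in MPa):
  candidate U: E = 192.0, α = 17.3, σ_y = 489.0 → σ = 844 MPa, n = 0.580
  candidate C: E = 404.7, α = 4.32, σ_y = 717.1 → σ = 444 MPa, n = 1.61
  candidate D: E = 215.3, α = 14.0, σ_y = 1020 → σ = 766 MPa, n = 1.33
  candidate B: E = 107.2, α = 8.94, σ_y = 956.0 → σ = 243 MPa, n = 3.93
Candidate U has the lowest safety factor, n = 0.580.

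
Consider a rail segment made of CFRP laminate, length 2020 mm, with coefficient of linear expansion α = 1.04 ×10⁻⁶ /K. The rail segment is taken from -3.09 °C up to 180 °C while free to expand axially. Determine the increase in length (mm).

0.385 mm

ΔT = 180 − (-3.09) = 183.1 K.
ΔL = α·L₀·ΔT = 1.04×10⁻⁶ × 2020 mm × 183.1 K = 0.385 mm.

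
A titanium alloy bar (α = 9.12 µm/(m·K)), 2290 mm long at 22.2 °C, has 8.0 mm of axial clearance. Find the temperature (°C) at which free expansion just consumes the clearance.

405 °C

α·L₀·ΔT = 8.0 mm ⇒ ΔT = 8.0 / (9.12×10⁻⁶ × 2290.0) = 383.1 K.
T = 22.2 + 383.1 = 405.3 °C.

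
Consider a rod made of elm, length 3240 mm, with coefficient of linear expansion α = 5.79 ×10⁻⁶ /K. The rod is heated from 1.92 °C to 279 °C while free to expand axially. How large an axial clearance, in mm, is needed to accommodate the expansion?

ΔT = 279 − 1.92 = 277.1 K.
ΔL = α·L₀·ΔT = 5.79×10⁻⁶ × 3240 mm × 277.1 K = 5.20 mm.

5.20 mm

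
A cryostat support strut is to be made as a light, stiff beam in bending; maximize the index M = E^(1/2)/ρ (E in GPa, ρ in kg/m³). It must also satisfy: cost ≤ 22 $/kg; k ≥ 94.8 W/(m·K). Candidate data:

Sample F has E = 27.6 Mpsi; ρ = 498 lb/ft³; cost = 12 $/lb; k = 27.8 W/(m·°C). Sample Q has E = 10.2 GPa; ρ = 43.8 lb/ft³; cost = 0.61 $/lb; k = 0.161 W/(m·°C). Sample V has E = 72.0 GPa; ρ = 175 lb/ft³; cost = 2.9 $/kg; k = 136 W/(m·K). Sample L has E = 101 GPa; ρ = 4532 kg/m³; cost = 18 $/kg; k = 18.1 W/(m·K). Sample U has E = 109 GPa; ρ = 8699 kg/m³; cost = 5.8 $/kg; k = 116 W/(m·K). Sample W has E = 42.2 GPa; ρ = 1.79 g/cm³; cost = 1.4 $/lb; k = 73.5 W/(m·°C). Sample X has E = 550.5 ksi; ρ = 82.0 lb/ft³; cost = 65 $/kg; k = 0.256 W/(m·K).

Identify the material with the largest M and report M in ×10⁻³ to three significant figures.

sample V, M = 3.03×10⁻³

Screen on constraints: cost ≤ 22 $/kg; k ≥ 94.8 W/(m·K). Survivors: sample V, sample U.
Putting every candidate on a common basis:
  sample V: E = 72.00 GPa, ρ = 2803 kg/m³
  sample U: E = 109.0 GPa, ρ = 8699 kg/m³
  sample V: M = 3.03×10⁻³
  sample U: M = 1.20×10⁻³
Sample V ranks first.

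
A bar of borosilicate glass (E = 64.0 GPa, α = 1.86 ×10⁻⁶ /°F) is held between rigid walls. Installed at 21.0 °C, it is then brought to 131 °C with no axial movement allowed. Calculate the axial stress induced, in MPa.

23.6 MPa

α = 1.86×10⁻⁶/°F × 9/5 = 3.35×10⁻⁶/K.
ΔT = 110.0 K. Constrained thermal stress σ = E·α·ΔT = 64.00×10³ MPa × 3.35×10⁻⁶ × 110.0 = 23.6 MPa (compressive).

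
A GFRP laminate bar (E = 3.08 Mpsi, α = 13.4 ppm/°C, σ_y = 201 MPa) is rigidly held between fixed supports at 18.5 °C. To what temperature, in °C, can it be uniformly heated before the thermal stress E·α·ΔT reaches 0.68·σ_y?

499 °C

E = 3.08 Mpsi = 21.24 GPa.
E·α·ΔT = 136.7 MPa ⇒ ΔT = 136.7 / (21.24×10³ × 13.4×10⁻⁶) = 480.3 K.
T = 18.5 + 480.3 = 498.8 °C.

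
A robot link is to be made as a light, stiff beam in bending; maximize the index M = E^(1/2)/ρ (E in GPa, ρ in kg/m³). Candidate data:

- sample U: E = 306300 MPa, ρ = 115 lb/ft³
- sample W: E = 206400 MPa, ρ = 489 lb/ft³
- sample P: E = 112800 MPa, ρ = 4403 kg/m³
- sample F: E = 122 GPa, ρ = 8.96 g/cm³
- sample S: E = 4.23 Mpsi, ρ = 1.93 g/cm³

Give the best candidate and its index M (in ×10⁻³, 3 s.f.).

sample U, M = 9.50×10⁻³

In SI units:
  sample U: E = 306.3 GPa, ρ = 1842 kg/m³
  sample W: E = 206.4 GPa, ρ = 7833 kg/m³
  sample P: E = 112.8 GPa, ρ = 4403 kg/m³
  sample F: E = 122.0 GPa, ρ = 8960 kg/m³
  sample S: E = 29.16 GPa, ρ = 1930 kg/m³
  sample U: M = 9.50×10⁻³
  sample S: M = 2.80×10⁻³
  sample P: M = 2.41×10⁻³
  sample W: M = 1.83×10⁻³
  sample F: M = 1.23×10⁻³
Highest index: sample U.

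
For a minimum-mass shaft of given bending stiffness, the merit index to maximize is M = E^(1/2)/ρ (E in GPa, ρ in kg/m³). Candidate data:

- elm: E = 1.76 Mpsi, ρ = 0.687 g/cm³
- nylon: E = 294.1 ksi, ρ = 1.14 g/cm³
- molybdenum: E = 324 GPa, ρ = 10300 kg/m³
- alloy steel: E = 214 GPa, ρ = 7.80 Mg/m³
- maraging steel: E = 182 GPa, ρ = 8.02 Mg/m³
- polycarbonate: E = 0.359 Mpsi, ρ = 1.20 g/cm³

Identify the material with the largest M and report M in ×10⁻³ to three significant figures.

elm, M = 5.07×10⁻³

After converting to SI:
  elm: E = 12.13 GPa, ρ = 687.0 kg/m³
  nylon: E = 2.028 GPa, ρ = 1140 kg/m³
  molybdenum: E = 324.0 GPa, ρ = 10300 kg/m³
  alloy steel: E = 214.0 GPa, ρ = 7800 kg/m³
  maraging steel: E = 182.0 GPa, ρ = 8020 kg/m³
  polycarbonate: E = 2.475 GPa, ρ = 1200 kg/m³
  elm: M = 5.07×10⁻³
  alloy steel: M = 1.88×10⁻³
  molybdenum: M = 1.75×10⁻³
  maraging steel: M = 1.68×10⁻³
  polycarbonate: M = 1.31×10⁻³
  nylon: M = 1.25×10⁻³
Highest index: elm.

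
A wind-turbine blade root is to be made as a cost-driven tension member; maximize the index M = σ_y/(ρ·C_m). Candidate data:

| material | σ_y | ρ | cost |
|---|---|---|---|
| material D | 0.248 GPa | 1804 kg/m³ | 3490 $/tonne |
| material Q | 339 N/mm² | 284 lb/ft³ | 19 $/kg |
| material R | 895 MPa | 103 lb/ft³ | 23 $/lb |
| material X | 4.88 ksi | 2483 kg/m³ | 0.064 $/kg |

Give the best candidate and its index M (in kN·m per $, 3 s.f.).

material X, M = 212 kN·m per $

Normalizing units and computing the index:
  material D: σ_y = 248.0 MPa, ρ = 1804 kg/m³, cost = 3.490 $/kg
  material Q: σ_y = 339.0 MPa, ρ = 4549 kg/m³, cost = 19.00 $/kg
  material R: σ_y = 895.0 MPa, ρ = 1650 kg/m³, cost = 50.71 $/kg
  material X: σ_y = 33.65 MPa, ρ = 2483 kg/m³, cost = 0.06400 $/kg
  material X: M = 212 kN·m per $
  material D: M = 39.4 kN·m per $
  material R: M = 10.7 kN·m per $
  material Q: M = 3.92 kN·m per $
Material X ranks first.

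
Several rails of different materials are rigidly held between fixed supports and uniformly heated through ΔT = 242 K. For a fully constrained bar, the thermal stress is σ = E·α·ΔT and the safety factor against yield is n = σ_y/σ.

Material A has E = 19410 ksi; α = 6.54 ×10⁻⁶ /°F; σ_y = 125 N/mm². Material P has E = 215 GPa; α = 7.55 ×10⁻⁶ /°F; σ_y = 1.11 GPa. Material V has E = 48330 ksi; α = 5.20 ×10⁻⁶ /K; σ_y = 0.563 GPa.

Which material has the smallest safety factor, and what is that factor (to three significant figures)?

With everything in SI (GPa, ×10⁻⁶/K, MPa):
  material A: E = 133.8, α = 11.8, σ_y = 125.0 → σ = 381 MPa, n = 0.328
  material P: E = 215.0, α = 13.6, σ_y = 1110 → σ = 707 MPa, n = 1.57
  material V: E = 333.2, α = 5.20, σ_y = 563.0 → σ = 419 MPa, n = 1.34
Smallest n: material A with n = 0.328.

material A, n = 0.328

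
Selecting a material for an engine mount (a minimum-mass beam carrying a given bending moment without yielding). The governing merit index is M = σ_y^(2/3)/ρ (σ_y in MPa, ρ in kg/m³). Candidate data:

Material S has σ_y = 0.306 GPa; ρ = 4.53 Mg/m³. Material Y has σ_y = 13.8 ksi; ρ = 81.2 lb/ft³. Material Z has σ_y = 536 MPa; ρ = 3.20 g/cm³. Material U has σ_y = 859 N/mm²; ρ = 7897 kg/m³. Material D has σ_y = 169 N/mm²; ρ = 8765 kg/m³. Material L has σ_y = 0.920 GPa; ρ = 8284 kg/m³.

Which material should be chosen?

In SI units:
  material S: σ_y = 306.0 MPa, ρ = 4530 kg/m³
  material Y: σ_y = 95.15 MPa, ρ = 1301 kg/m³
  material Z: σ_y = 536.0 MPa, ρ = 3200 kg/m³
  material U: σ_y = 859.0 MPa, ρ = 7897 kg/m³
  material D: σ_y = 169.0 MPa, ρ = 8765 kg/m³
  material L: σ_y = 920.0 MPa, ρ = 8284 kg/m³
  material Z: M = 20.6×10⁻³
  material Y: M = 16.0×10⁻³
  material U: M = 11.4×10⁻³
  material L: M = 11.4×10⁻³
  material S: M = 10.0×10⁻³
  material D: M = 3.49×10⁻³
Highest index: material Z.

material Z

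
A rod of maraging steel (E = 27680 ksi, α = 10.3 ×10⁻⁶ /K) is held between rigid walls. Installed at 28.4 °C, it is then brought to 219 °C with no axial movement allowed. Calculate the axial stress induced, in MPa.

E = 27680 ksi = 190.8 GPa.
ΔT = 190.6 K. Constrained thermal stress σ = E·α·ΔT = 190.8×10³ MPa × 10.3×10⁻⁶ × 190.6 = 375 MPa (compressive).

375 MPa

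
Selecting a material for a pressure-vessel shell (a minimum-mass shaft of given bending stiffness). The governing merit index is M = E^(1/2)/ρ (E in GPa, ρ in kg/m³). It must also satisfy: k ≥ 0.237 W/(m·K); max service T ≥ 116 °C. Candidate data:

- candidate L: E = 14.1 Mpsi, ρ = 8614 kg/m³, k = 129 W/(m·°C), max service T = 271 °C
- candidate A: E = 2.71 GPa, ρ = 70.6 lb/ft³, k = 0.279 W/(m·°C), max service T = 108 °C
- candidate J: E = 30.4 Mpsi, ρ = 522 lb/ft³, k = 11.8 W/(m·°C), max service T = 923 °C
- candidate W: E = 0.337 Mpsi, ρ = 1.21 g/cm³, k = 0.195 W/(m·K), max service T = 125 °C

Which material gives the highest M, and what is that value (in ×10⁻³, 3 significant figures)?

candidate J, M = 1.73×10⁻³

Screen on constraints: k ≥ 0.237 W/(m·K); max service T ≥ 116 °C. Survivors: candidate L, candidate J.
Normalizing units and computing the index:
  candidate L: E = 97.22 GPa, ρ = 8614 kg/m³
  candidate J: E = 209.6 GPa, ρ = 8362 kg/m³
  candidate J: M = 1.73×10⁻³
  candidate L: M = 1.14×10⁻³
Highest index: candidate J.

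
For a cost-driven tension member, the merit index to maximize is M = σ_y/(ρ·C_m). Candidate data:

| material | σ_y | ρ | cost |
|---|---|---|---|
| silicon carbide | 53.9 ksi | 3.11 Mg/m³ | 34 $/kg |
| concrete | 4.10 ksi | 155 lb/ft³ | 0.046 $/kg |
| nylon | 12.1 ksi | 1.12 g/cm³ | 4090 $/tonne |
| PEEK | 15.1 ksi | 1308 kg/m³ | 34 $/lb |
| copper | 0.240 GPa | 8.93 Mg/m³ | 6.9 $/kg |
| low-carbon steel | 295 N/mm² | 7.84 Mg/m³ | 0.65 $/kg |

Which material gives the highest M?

Normalizing units and computing the index:
  silicon carbide: σ_y = 371.6 MPa, ρ = 3110 kg/m³, cost = 34.00 $/kg
  concrete: σ_y = 28.27 MPa, ρ = 2483 kg/m³, cost = 0.04600 $/kg
  nylon: σ_y = 83.43 MPa, ρ = 1120 kg/m³, cost = 4.090 $/kg
  PEEK: σ_y = 104.1 MPa, ρ = 1308 kg/m³, cost = 74.96 $/kg
  copper: σ_y = 240.0 MPa, ρ = 8930 kg/m³, cost = 6.900 $/kg
  low-carbon steel: σ_y = 295.0 MPa, ρ = 7840 kg/m³, cost = 0.6500 $/kg
  concrete: M = 248 kN·m per $
  low-carbon steel: M = 57.9 kN·m per $
  nylon: M = 18.2 kN·m per $
  copper: M = 3.90 kN·m per $
  silicon carbide: M = 3.51 kN·m per $
  PEEK: M = 1.06 kN·m per $
The maximum is for concrete.

concrete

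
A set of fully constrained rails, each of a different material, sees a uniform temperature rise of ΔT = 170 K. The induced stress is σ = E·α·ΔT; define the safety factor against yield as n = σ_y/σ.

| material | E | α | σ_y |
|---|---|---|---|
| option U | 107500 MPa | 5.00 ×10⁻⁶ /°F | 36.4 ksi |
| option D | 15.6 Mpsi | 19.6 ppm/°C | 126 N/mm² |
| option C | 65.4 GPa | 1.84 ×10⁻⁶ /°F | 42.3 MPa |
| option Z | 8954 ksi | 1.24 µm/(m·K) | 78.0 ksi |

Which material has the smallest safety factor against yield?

option D

Per material, after unit conversion:
  option U: E = 107.5, α = 9.00, σ_y = 251.0 → σ = 164 MPa, n = 1.53
  option D: E = 107.6, α = 19.6, σ_y = 126.0 → σ = 358 MPa, n = 0.352
  option C: E = 65.40, α = 3.31, σ_y = 42.30 → σ = 36.8 MPa, n = 1.15
  option Z: E = 61.74, α = 1.24, σ_y = 537.8 → σ = 13.0 MPa, n = 41.3
Smallest n: option D with n = 0.352.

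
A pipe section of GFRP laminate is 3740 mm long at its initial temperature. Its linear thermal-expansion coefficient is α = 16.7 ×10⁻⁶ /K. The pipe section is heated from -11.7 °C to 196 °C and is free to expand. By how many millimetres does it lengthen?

ΔT = 196 − (-11.7) = 207.7 K.
ΔL = α·L₀·ΔT = 16.7×10⁻⁶ × 3740 mm × 207.7 K = 13.0 mm.

13.0 mm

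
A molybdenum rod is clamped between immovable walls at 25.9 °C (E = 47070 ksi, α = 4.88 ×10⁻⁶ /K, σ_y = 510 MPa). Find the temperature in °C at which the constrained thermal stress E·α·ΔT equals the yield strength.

E = 47070 ksi = 324.5 GPa.
E·α·ΔT = 510.0 MPa ⇒ ΔT = 510.0 / (324.5×10³ × 4.88×10⁻⁶) = 322.0 K.
T = 25.9 + 322.0 = 347.9 °C.

348 °C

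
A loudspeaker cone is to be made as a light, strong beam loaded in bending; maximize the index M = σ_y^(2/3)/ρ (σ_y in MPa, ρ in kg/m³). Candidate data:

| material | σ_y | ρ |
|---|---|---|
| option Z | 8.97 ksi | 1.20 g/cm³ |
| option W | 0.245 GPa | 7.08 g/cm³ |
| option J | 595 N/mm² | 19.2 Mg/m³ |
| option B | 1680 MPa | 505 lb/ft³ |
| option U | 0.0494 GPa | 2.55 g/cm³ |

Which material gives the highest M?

Convert each candidate to consistent units, then evaluate M:
  option Z: σ_y = 61.85 MPa, ρ = 1200 kg/m³
  option W: σ_y = 245.0 MPa, ρ = 7080 kg/m³
  option J: σ_y = 595.0 MPa, ρ = 19200 kg/m³
  option B: σ_y = 1680 MPa, ρ = 8089 kg/m³
  option U: σ_y = 49.40 MPa, ρ = 2550 kg/m³
  option B: M = 17.5×10⁻³
  option Z: M = 13.0×10⁻³
  option W: M = 5.53×10⁻³
  option U: M = 5.28×10⁻³
  option J: M = 3.68×10⁻³
The maximum is for option B.

option B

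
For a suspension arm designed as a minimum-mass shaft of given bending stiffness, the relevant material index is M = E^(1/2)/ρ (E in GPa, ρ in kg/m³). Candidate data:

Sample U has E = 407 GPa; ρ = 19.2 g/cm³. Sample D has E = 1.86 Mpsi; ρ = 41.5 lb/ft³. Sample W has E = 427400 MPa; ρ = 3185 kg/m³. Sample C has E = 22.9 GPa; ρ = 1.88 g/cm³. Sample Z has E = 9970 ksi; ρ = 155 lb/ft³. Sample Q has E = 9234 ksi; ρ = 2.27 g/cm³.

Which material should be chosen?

Putting every candidate on a common basis:
  sample U: E = 407.0 GPa, ρ = 19200 kg/m³
  sample D: E = 12.82 GPa, ρ = 664.8 kg/m³
  sample W: E = 427.4 GPa, ρ = 3185 kg/m³
  sample C: E = 22.90 GPa, ρ = 1880 kg/m³
  sample Z: E = 68.74 GPa, ρ = 2483 kg/m³
  sample Q: E = 63.67 GPa, ρ = 2270 kg/m³
  sample W: M = 6.49×10⁻³
  sample D: M = 5.39×10⁻³
  sample Q: M = 3.52×10⁻³
  sample Z: M = 3.34×10⁻³
  sample C: M = 2.55×10⁻³
  sample U: M = 1.05×10⁻³
The maximum is for sample W.

sample W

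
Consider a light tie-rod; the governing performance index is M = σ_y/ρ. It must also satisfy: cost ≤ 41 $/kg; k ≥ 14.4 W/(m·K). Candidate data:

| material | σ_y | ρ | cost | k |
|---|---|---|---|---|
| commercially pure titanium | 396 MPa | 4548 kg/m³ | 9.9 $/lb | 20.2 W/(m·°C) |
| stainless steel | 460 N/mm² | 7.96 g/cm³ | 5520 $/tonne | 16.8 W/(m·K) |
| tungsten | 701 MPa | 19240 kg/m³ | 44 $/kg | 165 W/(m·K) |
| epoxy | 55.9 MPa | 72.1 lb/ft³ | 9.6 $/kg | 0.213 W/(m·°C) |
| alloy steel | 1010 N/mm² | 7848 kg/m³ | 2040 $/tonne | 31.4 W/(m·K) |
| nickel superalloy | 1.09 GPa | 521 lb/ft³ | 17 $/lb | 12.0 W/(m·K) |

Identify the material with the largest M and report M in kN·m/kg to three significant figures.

alloy steel, M = 129 kN·m/kg

Screen on constraints: cost ≤ 41 $/kg; k ≥ 14.4 W/(m·K). Survivors: commercially pure titanium, stainless steel, alloy steel.
In SI units:
  commercially pure titanium: σ_y = 396.0 MPa, ρ = 4548 kg/m³
  stainless steel: σ_y = 460.0 MPa, ρ = 7960 kg/m³
  alloy steel: σ_y = 1010 MPa, ρ = 7848 kg/m³
  alloy steel: M = 129 kN·m/kg
  commercially pure titanium: M = 87.1 kN·m/kg
  stainless steel: M = 57.8 kN·m/kg
Alloy steel ranks first.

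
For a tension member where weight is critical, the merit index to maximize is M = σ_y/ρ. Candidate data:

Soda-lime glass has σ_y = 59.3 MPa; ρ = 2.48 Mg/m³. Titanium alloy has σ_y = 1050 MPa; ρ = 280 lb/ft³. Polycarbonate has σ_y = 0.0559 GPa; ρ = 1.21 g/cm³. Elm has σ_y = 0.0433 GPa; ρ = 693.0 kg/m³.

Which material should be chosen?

In SI units:
  soda-lime glass: σ_y = 59.30 MPa, ρ = 2480 kg/m³
  titanium alloy: σ_y = 1050 MPa, ρ = 4485 kg/m³
  polycarbonate: σ_y = 55.90 MPa, ρ = 1210 kg/m³
  elm: σ_y = 43.30 MPa, ρ = 693.0 kg/m³
  titanium alloy: M = 234 kN·m/kg
  elm: M = 62.5 kN·m/kg
  polycarbonate: M = 46.2 kN·m/kg
  soda-lime glass: M = 23.9 kN·m/kg
The maximum is for titanium alloy.

titanium alloy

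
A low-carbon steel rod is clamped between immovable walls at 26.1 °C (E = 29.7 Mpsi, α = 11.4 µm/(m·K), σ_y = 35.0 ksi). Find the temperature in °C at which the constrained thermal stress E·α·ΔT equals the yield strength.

E = 29.7 Mpsi = 204.8 GPa.
σ_y = 35.0 ksi = 241.3 MPa.
E·α·ΔT = 241.3 MPa ⇒ ΔT = 241.3 / (204.8×10³ × 11.4×10⁻⁶) = 103.4 K.
T = 26.1 + 103.4 = 129.5 °C.

129 °C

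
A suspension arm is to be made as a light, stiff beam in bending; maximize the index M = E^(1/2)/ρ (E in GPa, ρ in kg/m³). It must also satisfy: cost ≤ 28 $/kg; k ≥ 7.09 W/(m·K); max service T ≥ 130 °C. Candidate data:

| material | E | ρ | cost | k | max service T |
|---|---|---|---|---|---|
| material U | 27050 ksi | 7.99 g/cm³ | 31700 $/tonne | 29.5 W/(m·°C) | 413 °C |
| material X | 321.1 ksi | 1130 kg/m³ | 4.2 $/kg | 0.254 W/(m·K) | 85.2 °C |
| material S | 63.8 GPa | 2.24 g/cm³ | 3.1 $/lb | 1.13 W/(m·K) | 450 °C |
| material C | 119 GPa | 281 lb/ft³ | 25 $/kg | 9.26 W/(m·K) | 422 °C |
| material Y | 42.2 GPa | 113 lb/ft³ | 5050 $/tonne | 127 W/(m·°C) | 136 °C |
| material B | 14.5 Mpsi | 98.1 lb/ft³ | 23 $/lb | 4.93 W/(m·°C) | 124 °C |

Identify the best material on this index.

material Y

Screen on constraints: cost ≤ 28 $/kg; k ≥ 7.09 W/(m·K); max service T ≥ 130 °C. Survivors: material C, material Y.
Putting every candidate on a common basis:
  material C: E = 119.0 GPa, ρ = 4501 kg/m³
  material Y: E = 42.20 GPa, ρ = 1810 kg/m³
  material Y: M = 3.59×10⁻³
  material C: M = 2.42×10⁻³
The maximum is for material Y.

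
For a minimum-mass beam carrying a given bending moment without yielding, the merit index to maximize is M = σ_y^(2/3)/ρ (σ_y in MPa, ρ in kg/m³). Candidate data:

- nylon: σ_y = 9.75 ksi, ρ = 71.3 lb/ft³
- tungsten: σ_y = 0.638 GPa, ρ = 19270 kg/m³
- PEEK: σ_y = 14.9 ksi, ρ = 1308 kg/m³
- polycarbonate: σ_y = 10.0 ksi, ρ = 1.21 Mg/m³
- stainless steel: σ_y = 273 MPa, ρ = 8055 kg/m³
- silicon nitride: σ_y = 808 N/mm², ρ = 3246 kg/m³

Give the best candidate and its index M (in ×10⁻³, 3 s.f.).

After converting to SI:
  nylon: σ_y = 67.22 MPa, ρ = 1142 kg/m³
  tungsten: σ_y = 638.0 MPa, ρ = 19270 kg/m³
  PEEK: σ_y = 102.7 MPa, ρ = 1308 kg/m³
  polycarbonate: σ_y = 68.95 MPa, ρ = 1210 kg/m³
  stainless steel: σ_y = 273.0 MPa, ρ = 8055 kg/m³
  silicon nitride: σ_y = 808.0 MPa, ρ = 3246 kg/m³
  silicon nitride: M = 26.7×10⁻³
  PEEK: M = 16.8×10⁻³
  nylon: M = 14.5×10⁻³
  polycarbonate: M = 13.9×10⁻³
  stainless steel: M = 5.22×10⁻³
  tungsten: M = 3.85×10⁻³
Silicon nitride ranks first.

silicon nitride, M = 26.7×10⁻³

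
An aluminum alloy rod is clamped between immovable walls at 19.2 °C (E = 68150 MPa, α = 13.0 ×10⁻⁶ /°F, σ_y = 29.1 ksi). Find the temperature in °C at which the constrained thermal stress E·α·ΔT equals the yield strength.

E = 68150 MPa = 68.15 GPa.
α = 13.0×10⁻⁶/°F × 9/5 = 23.4×10⁻⁶/K.
σ_y = 29.1 ksi = 200.6 MPa.
E·α·ΔT = 200.6 MPa ⇒ ΔT = 200.6 / (68.15×10³ × 23.4×10⁻⁶) = 125.8 K.
T = 19.2 + 125.8 = 145.0 °C.

145 °C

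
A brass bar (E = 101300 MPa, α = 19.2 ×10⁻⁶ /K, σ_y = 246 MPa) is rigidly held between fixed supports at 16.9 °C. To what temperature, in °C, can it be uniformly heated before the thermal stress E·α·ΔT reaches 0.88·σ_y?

128 °C

E = 101300 MPa = 101.3 GPa.
E·α·ΔT = 216.5 MPa ⇒ ΔT = 216.5 / (101.3×10³ × 19.2×10⁻⁶) = 111.3 K.
T = 16.9 + 111.3 = 128.2 °C.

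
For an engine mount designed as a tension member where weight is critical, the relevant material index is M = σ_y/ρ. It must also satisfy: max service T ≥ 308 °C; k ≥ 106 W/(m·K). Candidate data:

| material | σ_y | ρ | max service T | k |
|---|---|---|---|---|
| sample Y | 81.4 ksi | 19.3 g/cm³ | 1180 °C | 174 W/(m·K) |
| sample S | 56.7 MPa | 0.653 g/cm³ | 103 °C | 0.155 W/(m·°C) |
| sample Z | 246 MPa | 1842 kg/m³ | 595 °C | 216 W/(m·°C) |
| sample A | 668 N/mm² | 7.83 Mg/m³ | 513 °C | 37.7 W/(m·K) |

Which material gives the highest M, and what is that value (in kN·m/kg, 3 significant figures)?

Screen on constraints: max service T ≥ 308 °C; k ≥ 106 W/(m·K). Survivors: sample Y, sample Z.
In SI units:
  sample Y: σ_y = 561.2 MPa, ρ = 19300 kg/m³
  sample Z: σ_y = 246.0 MPa, ρ = 1842 kg/m³
  sample Z: M = 134 kN·m/kg
  sample Y: M = 29.1 kN·m/kg
Sample Z has the largest M.

sample Z, M = 134 kN·m/kg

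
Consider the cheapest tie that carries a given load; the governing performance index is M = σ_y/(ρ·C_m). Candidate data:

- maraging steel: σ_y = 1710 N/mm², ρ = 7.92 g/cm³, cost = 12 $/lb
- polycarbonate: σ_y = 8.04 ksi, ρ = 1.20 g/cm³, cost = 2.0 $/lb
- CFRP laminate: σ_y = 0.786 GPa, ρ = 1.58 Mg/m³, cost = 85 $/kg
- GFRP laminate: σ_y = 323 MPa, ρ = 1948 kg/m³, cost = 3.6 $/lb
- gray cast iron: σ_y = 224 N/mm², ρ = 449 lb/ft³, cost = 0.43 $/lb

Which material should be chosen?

Putting every candidate on a common basis:
  maraging steel: σ_y = 1710 MPa, ρ = 7920 kg/m³, cost = 26.46 $/kg
  polycarbonate: σ_y = 55.43 MPa, ρ = 1200 kg/m³, cost = 4.409 $/kg
  CFRP laminate: σ_y = 786.0 MPa, ρ = 1580 kg/m³, cost = 85.00 $/kg
  GFRP laminate: σ_y = 323.0 MPa, ρ = 1948 kg/m³, cost = 7.937 $/kg
  gray cast iron: σ_y = 224.0 MPa, ρ = 7192 kg/m³, cost = 0.9480 $/kg
  gray cast iron: M = 32.9 kN·m per $
  GFRP laminate: M = 20.9 kN·m per $
  polycarbonate: M = 10.5 kN·m per $
  maraging steel: M = 8.16 kN·m per $
  CFRP laminate: M = 5.85 kN·m per $
Highest index: gray cast iron.

gray cast iron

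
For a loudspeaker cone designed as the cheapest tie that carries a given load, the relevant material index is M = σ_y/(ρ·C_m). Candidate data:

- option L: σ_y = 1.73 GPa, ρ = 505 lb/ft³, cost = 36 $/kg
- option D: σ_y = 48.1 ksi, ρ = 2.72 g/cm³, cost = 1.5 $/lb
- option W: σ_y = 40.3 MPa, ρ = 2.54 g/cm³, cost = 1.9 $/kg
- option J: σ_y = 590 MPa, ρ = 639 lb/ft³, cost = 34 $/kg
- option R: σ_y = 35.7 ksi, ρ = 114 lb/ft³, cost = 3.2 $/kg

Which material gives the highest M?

option R

After converting to SI:
  option L: σ_y = 1730 MPa, ρ = 8089 kg/m³, cost = 36.00 $/kg
  option D: σ_y = 331.6 MPa, ρ = 2720 kg/m³, cost = 3.307 $/kg
  option W: σ_y = 40.30 MPa, ρ = 2540 kg/m³, cost = 1.900 $/kg
  option J: σ_y = 590.0 MPa, ρ = 10240 kg/m³, cost = 34.00 $/kg
  option R: σ_y = 246.1 MPa, ρ = 1826 kg/m³, cost = 3.200 $/kg
  option R: M = 42.1 kN·m per $
  option D: M = 36.9 kN·m per $
  option W: M = 8.35 kN·m per $
  option L: M = 5.94 kN·m per $
  option J: M = 1.70 kN·m per $
Highest index: option R.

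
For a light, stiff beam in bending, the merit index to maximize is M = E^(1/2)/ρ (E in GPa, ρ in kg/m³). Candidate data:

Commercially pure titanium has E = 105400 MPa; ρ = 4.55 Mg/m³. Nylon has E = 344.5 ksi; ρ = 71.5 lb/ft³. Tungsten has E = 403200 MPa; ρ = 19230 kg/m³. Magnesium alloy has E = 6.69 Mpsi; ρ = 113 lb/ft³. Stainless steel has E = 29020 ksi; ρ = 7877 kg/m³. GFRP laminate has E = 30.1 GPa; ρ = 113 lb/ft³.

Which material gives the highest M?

Putting every candidate on a common basis:
  commercially pure titanium: E = 105.4 GPa, ρ = 4550 kg/m³
  nylon: E = 2.375 GPa, ρ = 1145 kg/m³
  tungsten: E = 403.2 GPa, ρ = 19230 kg/m³
  magnesium alloy: E = 46.13 GPa, ρ = 1810 kg/m³
  stainless steel: E = 200.1 GPa, ρ = 7877 kg/m³
  GFRP laminate: E = 30.10 GPa, ρ = 1810 kg/m³
  magnesium alloy: M = 3.75×10⁻³
  GFRP laminate: M = 3.03×10⁻³
  commercially pure titanium: M = 2.26×10⁻³
  stainless steel: M = 1.80×10⁻³
  nylon: M = 1.35×10⁻³
  tungsten: M = 1.04×10⁻³
Magnesium alloy has the largest M.

magnesium alloy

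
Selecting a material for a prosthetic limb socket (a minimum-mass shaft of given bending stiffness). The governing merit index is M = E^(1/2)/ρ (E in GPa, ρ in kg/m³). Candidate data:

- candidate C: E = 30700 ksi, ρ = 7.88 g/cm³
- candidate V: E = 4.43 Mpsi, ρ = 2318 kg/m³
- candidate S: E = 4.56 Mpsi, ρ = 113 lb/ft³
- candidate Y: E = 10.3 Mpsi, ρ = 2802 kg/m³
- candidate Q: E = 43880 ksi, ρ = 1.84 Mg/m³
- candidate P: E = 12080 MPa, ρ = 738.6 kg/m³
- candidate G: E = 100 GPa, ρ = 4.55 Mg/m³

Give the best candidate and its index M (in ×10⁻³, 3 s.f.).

candidate Q, M = 9.45×10⁻³

After converting to SI:
  candidate C: E = 211.7 GPa, ρ = 7880 kg/m³
  candidate V: E = 30.54 GPa, ρ = 2318 kg/m³
  candidate S: E = 31.44 GPa, ρ = 1810 kg/m³
  candidate Y: E = 71.02 GPa, ρ = 2802 kg/m³
  candidate Q: E = 302.5 GPa, ρ = 1840 kg/m³
  candidate P: E = 12.08 GPa, ρ = 738.6 kg/m³
  candidate G: E = 100.0 GPa, ρ = 4550 kg/m³
  candidate Q: M = 9.45×10⁻³
  candidate P: M = 4.71×10⁻³
  candidate S: M = 3.10×10⁻³
  candidate Y: M = 3.01×10⁻³
  candidate V: M = 2.38×10⁻³
  candidate G: M = 2.20×10⁻³
  candidate C: M = 1.85×10⁻³
Candidate Q ranks first.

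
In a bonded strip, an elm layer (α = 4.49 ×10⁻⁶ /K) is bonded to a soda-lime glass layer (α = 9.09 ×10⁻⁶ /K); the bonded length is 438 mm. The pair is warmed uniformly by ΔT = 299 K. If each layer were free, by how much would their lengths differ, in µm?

Δα = |4.49 − 9.09|×10⁻⁶/K = 4.60×10⁻⁶/K.
ΔL_mismatch = Δα·L·ΔT = 4.60×10⁻⁶ × 438.0 mm × 299.0 K = 602 µm.

602 µm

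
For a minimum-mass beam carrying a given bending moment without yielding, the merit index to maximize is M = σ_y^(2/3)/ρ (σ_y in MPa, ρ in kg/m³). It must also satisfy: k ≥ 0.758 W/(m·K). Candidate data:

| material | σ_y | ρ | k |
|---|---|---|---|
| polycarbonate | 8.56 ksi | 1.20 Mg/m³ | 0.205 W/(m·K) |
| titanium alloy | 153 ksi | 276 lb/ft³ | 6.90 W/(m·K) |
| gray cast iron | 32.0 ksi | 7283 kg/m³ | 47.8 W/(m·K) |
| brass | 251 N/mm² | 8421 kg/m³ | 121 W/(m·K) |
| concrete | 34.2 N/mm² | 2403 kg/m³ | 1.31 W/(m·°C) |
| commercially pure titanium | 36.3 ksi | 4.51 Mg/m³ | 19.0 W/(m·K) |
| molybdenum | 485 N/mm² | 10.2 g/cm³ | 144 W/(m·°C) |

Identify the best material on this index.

Screen on constraints: k ≥ 0.758 W/(m·K). Survivors: titanium alloy, gray cast iron, brass, concrete, commercially pure titanium, molybdenum.
In SI units:
  titanium alloy: σ_y = 1055 MPa, ρ = 4421 kg/m³
  gray cast iron: σ_y = 220.6 MPa, ρ = 7283 kg/m³
  brass: σ_y = 251.0 MPa, ρ = 8421 kg/m³
  concrete: σ_y = 34.20 MPa, ρ = 2403 kg/m³
  commercially pure titanium: σ_y = 250.3 MPa, ρ = 4510 kg/m³
  molybdenum: σ_y = 485.0 MPa, ρ = 10200 kg/m³
  titanium alloy: M = 23.4×10⁻³
  commercially pure titanium: M = 8.81×10⁻³
  molybdenum: M = 6.05×10⁻³
  gray cast iron: M = 5.01×10⁻³
  brass: M = 4.73×10⁻³
  concrete: M = 4.38×10⁻³
Titanium alloy has the largest M.

titanium alloy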